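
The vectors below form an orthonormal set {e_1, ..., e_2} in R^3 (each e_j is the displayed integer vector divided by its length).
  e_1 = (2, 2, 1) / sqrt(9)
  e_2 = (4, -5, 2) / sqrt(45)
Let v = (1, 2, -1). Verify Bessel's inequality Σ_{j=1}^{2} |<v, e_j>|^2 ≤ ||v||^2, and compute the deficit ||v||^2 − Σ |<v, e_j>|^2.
Σ |<v, e_j>|^2 = 21/5; ||v||^2 = 6; deficit = 9/5

Write each e_j = u_j / sqrt(<u_j, u_j>) where u_j is the displayed integer vector. Then <v, e_j> = <v, u_j> / sqrt(<u_j, u_j>), so |<v, e_j>|^2 = <v, u_j>^2 / <u_j, u_j>.
Coefficients: <v, e_1> = 5/sqrt(9), <v, e_2> = -8/sqrt(45).
Square and sum: Σ |<v, e_j>|^2 = 21/5.
Compute ||v||^2 = v·v = 6.
Deficit = 6 − 21/5 = 9/5 ≥ 0, confirming Bessel's inequality. (The deficit equals ||v − Σ <v,e_j> e_j||^2, the squared distance from v to span{e_j}.)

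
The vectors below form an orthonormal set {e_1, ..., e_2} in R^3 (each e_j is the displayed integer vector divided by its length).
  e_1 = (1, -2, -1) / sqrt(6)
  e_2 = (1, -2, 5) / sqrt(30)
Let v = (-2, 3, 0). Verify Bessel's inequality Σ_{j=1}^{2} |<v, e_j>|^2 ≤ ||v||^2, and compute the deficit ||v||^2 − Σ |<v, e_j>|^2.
Σ |<v, e_j>|^2 = 64/5; ||v||^2 = 13; deficit = 1/5

Write each e_j = u_j / sqrt(<u_j, u_j>) where u_j is the displayed integer vector. Then <v, e_j> = <v, u_j> / sqrt(<u_j, u_j>), so |<v, e_j>|^2 = <v, u_j>^2 / <u_j, u_j>.
Coefficients: <v, e_1> = -8/sqrt(6), <v, e_2> = -8/sqrt(30).
Square and sum: Σ |<v, e_j>|^2 = 64/5.
Compute ||v||^2 = v·v = 13.
Deficit = 13 − 64/5 = 1/5 ≥ 0, confirming Bessel's inequality. (The deficit equals ||v − Σ <v,e_j> e_j||^2, the squared distance from v to span{e_j}.)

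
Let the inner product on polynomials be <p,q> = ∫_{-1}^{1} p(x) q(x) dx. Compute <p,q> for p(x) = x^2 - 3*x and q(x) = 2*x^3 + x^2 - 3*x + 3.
<p,q> = 6

Expand the product: p(x)·q(x) = 2*x^5 - 5*x^4 - 6*x^3 + 12*x^2 - 9*x.
∫_{-1}^{1} of each monomial x^k gives [2/(k+1) if k even, 0 if k odd]. Integrating term-by-term (or equivalently evaluating the antiderivative F(x) = x^6/3 - x^5 - 3*x^4/2 + 4*x^3 - 9*x^2/2 at the endpoints):
  F(1) − F(−1) = -8/3 − (-26/3) = 6.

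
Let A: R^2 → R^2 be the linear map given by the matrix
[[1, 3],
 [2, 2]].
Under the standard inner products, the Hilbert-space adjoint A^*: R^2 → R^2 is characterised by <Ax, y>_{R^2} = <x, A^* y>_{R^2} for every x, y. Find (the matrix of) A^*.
A^* = A^T =
[[1, 2],
 [3, 2]]

For real matrices with standard dot products, the defining identity <Ax, y> = <x, A^* y> gives (Ax)^T y = x^T (A^*) y, i.e. x^T A^T y = x^T (A^*) y. Since this holds for all x, y, we must have A^* = A^T. Therefore
A^* =
[[1, 2],
 [3, 2]].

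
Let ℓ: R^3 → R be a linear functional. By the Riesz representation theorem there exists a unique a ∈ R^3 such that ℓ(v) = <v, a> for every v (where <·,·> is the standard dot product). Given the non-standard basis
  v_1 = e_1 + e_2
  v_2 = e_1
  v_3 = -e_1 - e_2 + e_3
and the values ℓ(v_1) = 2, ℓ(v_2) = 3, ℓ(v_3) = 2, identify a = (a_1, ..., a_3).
a = (3, -1, 4)

Write a = (a_1, ..., a_3) in the standard basis. For each basis vector v_i, ℓ(v_i) = <v_i, a> is a linear equation in the a_j's. Collect the n equations into a matrix system V a = ℓ, where row i of V is v_i (expressed in the standard basis). Since V is invertible (lower-triangular with 1s on the diagonal, up to permutation), solve by back-substitution:
  V =
[[1, 1, 0],
 [1, 0, 0],
 [-1, -1, 1]]
  V a = (2, 3, 2)
Solving gives a = (3, -1, 4).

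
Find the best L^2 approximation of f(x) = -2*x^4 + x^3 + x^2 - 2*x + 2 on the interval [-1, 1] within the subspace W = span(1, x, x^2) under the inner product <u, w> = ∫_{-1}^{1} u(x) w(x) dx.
g(x) = -5*x^2/7 - 7*x/5 + 76/35

The best approximation g ∈ W is the orthogonal projection of f onto W. Writing g = a_0 + a_1 x + a_2 x^2, the coefficients solve the normal equations G · a = b where
  G_{ij} = <φ_i, φ_j> and b_i = <f, φ_i>, with φ_0 = 1, φ_1 = x, φ_2 = x^2.
G =
  [2, 0, 2/3]
  [0, 2/3, 0]
  [2/3, 0, 2/5],
b = (58/15, -14/15, 122/105).
Solving gives a_0 = 76/35, a_1 = -7/5, a_2 = -5/7, so
  g(x) = -5*x^2/7 - 7*x/5 + 76/35.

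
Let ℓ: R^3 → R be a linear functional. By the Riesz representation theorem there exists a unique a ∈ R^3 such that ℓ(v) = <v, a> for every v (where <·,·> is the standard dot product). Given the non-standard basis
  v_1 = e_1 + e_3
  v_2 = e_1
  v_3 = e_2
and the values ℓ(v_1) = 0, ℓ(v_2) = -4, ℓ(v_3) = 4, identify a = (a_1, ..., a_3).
a = (-4, 4, 4)

Write a = (a_1, ..., a_3) in the standard basis. For each basis vector v_i, ℓ(v_i) = <v_i, a> is a linear equation in the a_j's. Collect the n equations into a matrix system V a = ℓ, where row i of V is v_i (expressed in the standard basis). Since V is invertible (lower-triangular with 1s on the diagonal, up to permutation), solve by back-substitution:
  V =
[[1, 0, 1],
 [1, 0, 0],
 [0, 1, 0]]
  V a = (0, -4, 4)
Solving gives a = (-4, 4, 4).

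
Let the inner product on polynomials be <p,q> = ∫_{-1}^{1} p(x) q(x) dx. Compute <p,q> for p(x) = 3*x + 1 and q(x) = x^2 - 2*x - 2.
<p,q> = -22/3

Expand the product: p(x)·q(x) = 3*x^3 - 5*x^2 - 8*x - 2.
∫_{-1}^{1} of each monomial x^k gives [2/(k+1) if k even, 0 if k odd]. Integrating term-by-term (or equivalently evaluating the antiderivative F(x) = 3*x^4/4 - 5*x^3/3 - 4*x^2 - 2*x at the endpoints):
  F(1) − F(−1) = -83/12 − (5/12) = -22/3.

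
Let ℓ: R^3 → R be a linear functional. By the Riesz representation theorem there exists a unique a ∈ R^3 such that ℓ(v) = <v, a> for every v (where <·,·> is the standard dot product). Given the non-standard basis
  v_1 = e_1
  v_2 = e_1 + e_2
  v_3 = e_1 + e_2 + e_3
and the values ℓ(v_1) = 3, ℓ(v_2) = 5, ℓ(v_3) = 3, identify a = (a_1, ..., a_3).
a = (3, 2, -2)

Write a = (a_1, ..., a_3) in the standard basis. For each basis vector v_i, ℓ(v_i) = <v_i, a> is a linear equation in the a_j's. Collect the n equations into a matrix system V a = ℓ, where row i of V is v_i (expressed in the standard basis). Since V is invertible (lower-triangular with 1s on the diagonal, up to permutation), solve by back-substitution:
  V =
[[1, 0, 0],
 [1, 1, 0],
 [1, 1, 1]]
  V a = (3, 5, 3)
Solving gives a = (3, 2, -2).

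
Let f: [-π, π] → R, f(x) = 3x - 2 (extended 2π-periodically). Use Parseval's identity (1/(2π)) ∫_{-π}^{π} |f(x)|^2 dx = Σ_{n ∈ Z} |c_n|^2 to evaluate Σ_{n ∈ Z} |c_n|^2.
Σ |c_n|^2 = 3π^2 + 4

Expand and integrate term by term over [-π, π]:
  ∫ (3x)^2 dx = 9·(2π^3/3); ∫ 2·3·(-2)·x dx = 0 (odd integrand); ∫ (-2)^2 dx = 4·2π.
So (1/(2π)) ∫_{-π}^{π} (3x - 2)^2 dx = 9π^2/3 + 4 = 3π^2 + 4.
Parseval ⇒ Σ |c_n|^2 = 3π^2 + 4.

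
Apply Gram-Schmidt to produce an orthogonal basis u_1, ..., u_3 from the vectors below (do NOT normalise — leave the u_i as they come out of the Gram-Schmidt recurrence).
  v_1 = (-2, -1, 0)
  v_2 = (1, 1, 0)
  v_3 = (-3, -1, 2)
Orthogonal basis:
  u_1 = (-2, -1, 0)
  u_2 = (-1/5, 2/5, 0)
  u_3 = (0, 0, 2)

Apply the Gram-Schmidt recurrence
  u_1 = v_1
  u_i = v_i − Σ_{j<i} ((v_i · u_j) / (u_j · u_j)) · u_j.

Step by step this gives:
  u_1 = (-2, -1, 0)
  u_2 = (-1/5, 2/5, 0)
  u_3 = (0, 0, 2)

Orthogonality check:
  u_2 · u_1 = 0 (should be 0)
  u_3 · u_1 = 0 (should be 0)
  u_3 · u_2 = 0 (should be 0)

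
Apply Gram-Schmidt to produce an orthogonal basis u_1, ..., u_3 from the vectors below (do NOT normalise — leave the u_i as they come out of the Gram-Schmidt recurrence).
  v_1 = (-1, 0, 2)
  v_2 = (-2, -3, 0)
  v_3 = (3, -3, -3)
Orthogonal basis:
  u_1 = (-1, 0, 2)
  u_2 = (-8/5, -3, -4/5)
  u_3 = (126/61, -84/61, 63/61)

Apply the Gram-Schmidt recurrence
  u_1 = v_1
  u_i = v_i − Σ_{j<i} ((v_i · u_j) / (u_j · u_j)) · u_j.

Step by step this gives:
  u_1 = (-1, 0, 2)
  u_2 = (-8/5, -3, -4/5)
  u_3 = (126/61, -84/61, 63/61)

Orthogonality check:
  u_2 · u_1 = 0 (should be 0)
  u_3 · u_1 = 0 (should be 0)
  u_3 · u_2 = 0 (should be 0)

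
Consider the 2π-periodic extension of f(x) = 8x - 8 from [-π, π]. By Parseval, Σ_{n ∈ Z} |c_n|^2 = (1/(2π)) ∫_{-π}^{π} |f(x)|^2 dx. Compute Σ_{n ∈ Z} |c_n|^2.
Σ |c_n|^2 = 64π^2/3 + 64

Expand and integrate term by term over [-π, π]:
  ∫ (8x)^2 dx = 64·(2π^3/3); ∫ 2·8·(-8)·x dx = 0 (odd integrand); ∫ (-8)^2 dx = 64·2π.
So (1/(2π)) ∫_{-π}^{π} (8x - 8)^2 dx = 64π^2/3 + 64 = 64π^2/3 + 64.
Parseval ⇒ Σ |c_n|^2 = 64π^2/3 + 64.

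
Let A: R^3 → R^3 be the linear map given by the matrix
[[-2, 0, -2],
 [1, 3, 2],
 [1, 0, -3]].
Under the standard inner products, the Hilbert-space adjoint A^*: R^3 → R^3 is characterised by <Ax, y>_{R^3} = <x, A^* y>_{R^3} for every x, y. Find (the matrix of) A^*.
A^* = A^T =
[[-2, 1, 1],
 [0, 3, 0],
 [-2, 2, -3]]

For real matrices with standard dot products, the defining identity <Ax, y> = <x, A^* y> gives (Ax)^T y = x^T (A^*) y, i.e. x^T A^T y = x^T (A^*) y. Since this holds for all x, y, we must have A^* = A^T. Therefore
A^* =
[[-2, 1, 1],
 [0, 3, 0],
 [-2, 2, -3]].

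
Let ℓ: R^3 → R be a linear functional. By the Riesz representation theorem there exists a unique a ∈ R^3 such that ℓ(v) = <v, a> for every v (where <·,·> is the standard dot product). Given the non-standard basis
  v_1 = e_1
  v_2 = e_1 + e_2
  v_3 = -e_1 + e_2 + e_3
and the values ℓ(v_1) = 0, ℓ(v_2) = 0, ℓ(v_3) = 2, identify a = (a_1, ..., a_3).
a = (0, 0, 2)

Write a = (a_1, ..., a_3) in the standard basis. For each basis vector v_i, ℓ(v_i) = <v_i, a> is a linear equation in the a_j's. Collect the n equations into a matrix system V a = ℓ, where row i of V is v_i (expressed in the standard basis). Since V is invertible (lower-triangular with 1s on the diagonal, up to permutation), solve by back-substitution:
  V =
[[1, 0, 0],
 [1, 1, 0],
 [-1, 1, 1]]
  V a = (0, 0, 2)
Solving gives a = (0, 0, 2).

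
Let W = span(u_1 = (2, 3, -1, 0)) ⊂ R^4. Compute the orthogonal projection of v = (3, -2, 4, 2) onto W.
proj_W(v) = (-4/7, -6/7, 2/7, 0)

Set up U = [u_1 | ... | u_1] ∈ R^(4×1). The projector onto W = col(U) is P = U (U^T U)^(-1) U^T.
Compute U^T U =
  [14],
and U^T v = (-4).
Solve U^T U · c = U^T v for the coefficients: c = (-2/7). The projection is proj_W(v) = U c.
Check: (v - proj_W(v)) · u_1 = 0  (should be 0).
Result: proj_W(v) = (-4/7, -6/7, 2/7, 0).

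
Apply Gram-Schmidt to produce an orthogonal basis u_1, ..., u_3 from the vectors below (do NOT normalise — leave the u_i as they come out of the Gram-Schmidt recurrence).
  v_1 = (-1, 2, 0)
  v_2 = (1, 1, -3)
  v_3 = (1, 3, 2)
Orthogonal basis:
  u_1 = (-1, 2, 0)
  u_2 = (6/5, 3/5, -3)
  u_3 = (7/3, 7/6, 7/6)

Apply the Gram-Schmidt recurrence
  u_1 = v_1
  u_i = v_i − Σ_{j<i} ((v_i · u_j) / (u_j · u_j)) · u_j.

Step by step this gives:
  u_1 = (-1, 2, 0)
  u_2 = (6/5, 3/5, -3)
  u_3 = (7/3, 7/6, 7/6)

Orthogonality check:
  u_2 · u_1 = 0 (should be 0)
  u_3 · u_1 = 0 (should be 0)
  u_3 · u_2 = 0 (should be 0)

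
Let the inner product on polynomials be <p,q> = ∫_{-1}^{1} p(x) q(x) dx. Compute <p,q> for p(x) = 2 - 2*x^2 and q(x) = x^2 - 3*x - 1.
<p,q> = -32/15

Expand the product: p(x)·q(x) = -2*x^4 + 6*x^3 + 4*x^2 - 6*x - 2.
∫_{-1}^{1} of each monomial x^k gives [2/(k+1) if k even, 0 if k odd]. Integrating term-by-term (or equivalently evaluating the antiderivative F(x) = -2*x^5/5 + 3*x^4/2 + 4*x^3/3 - 3*x^2 - 2*x at the endpoints):
  F(1) − F(−1) = -77/30 − (-13/30) = -32/15.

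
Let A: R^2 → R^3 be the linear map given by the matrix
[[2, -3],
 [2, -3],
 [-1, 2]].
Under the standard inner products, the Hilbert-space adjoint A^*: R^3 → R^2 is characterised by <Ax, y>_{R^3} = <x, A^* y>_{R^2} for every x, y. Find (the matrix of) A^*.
A^* = A^T =
[[2, 2, -1],
 [-3, -3, 2]]

For real matrices with standard dot products, the defining identity <Ax, y> = <x, A^* y> gives (Ax)^T y = x^T (A^*) y, i.e. x^T A^T y = x^T (A^*) y. Since this holds for all x, y, we must have A^* = A^T. Therefore
A^* =
[[2, 2, -1],
 [-3, -3, 2]].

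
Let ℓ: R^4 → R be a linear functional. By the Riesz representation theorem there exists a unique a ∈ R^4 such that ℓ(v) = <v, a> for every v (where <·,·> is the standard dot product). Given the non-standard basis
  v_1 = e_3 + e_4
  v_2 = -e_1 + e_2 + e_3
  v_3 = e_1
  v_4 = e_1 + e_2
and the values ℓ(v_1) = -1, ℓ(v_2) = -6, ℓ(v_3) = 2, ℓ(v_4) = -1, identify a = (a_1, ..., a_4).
a = (2, -3, -1, 0)

Write a = (a_1, ..., a_4) in the standard basis. For each basis vector v_i, ℓ(v_i) = <v_i, a> is a linear equation in the a_j's. Collect the n equations into a matrix system V a = ℓ, where row i of V is v_i (expressed in the standard basis). Since V is invertible (lower-triangular with 1s on the diagonal, up to permutation), solve by back-substitution:
  V =
[[0, 0, 1, 1],
 [-1, 1, 1, 0],
 [1, 0, 0, 0],
 [1, 1, 0, 0]]
  V a = (-1, -6, 2, -1)
Solving gives a = (2, -3, -1, 0).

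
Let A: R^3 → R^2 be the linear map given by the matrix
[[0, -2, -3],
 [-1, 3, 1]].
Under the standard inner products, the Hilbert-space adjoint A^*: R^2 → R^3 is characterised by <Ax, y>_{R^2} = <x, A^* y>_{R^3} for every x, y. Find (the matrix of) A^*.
A^* = A^T =
[[0, -1],
 [-2, 3],
 [-3, 1]]

For real matrices with standard dot products, the defining identity <Ax, y> = <x, A^* y> gives (Ax)^T y = x^T (A^*) y, i.e. x^T A^T y = x^T (A^*) y. Since this holds for all x, y, we must have A^* = A^T. Therefore
A^* =
[[0, -1],
 [-2, 3],
 [-3, 1]].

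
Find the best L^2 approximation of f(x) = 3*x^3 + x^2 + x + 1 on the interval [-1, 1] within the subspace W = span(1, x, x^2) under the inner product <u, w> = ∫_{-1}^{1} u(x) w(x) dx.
g(x) = x^2 + 14*x/5 + 1

The best approximation g ∈ W is the orthogonal projection of f onto W. Writing g = a_0 + a_1 x + a_2 x^2, the coefficients solve the normal equations G · a = b where
  G_{ij} = <φ_i, φ_j> and b_i = <f, φ_i>, with φ_0 = 1, φ_1 = x, φ_2 = x^2.
G =
  [2, 0, 2/3]
  [0, 2/3, 0]
  [2/3, 0, 2/5],
b = (8/3, 28/15, 16/15).
Solving gives a_0 = 1, a_1 = 14/5, a_2 = 1, so
  g(x) = x^2 + 14*x/5 + 1.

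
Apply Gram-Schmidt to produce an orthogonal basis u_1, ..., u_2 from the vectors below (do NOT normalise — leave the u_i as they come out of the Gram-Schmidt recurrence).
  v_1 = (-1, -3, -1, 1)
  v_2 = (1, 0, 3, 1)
Orthogonal basis:
  u_1 = (-1, -3, -1, 1)
  u_2 = (3/4, -3/4, 11/4, 5/4)

Apply the Gram-Schmidt recurrence
  u_1 = v_1
  u_i = v_i − Σ_{j<i} ((v_i · u_j) / (u_j · u_j)) · u_j.

Step by step this gives:
  u_1 = (-1, -3, -1, 1)
  u_2 = (3/4, -3/4, 11/4, 5/4)

Orthogonality check:
  u_2 · u_1 = 0 (should be 0)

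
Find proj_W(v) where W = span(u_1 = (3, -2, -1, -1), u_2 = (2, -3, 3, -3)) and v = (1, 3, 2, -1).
proj_W(v) = (-96/107, 62/321, 382/321, -86/321)

Set up U = [u_1 | ... | u_2] ∈ R^(4×2). The projector onto W = col(U) is P = U (U^T U)^(-1) U^T.
Compute U^T U =
  [15, 12]
  [12, 31],
and U^T v = (-4, 2).
Solve U^T U · c = U^T v for the coefficients: c = (-148/321, 26/107). The projection is proj_W(v) = U c.
Check: (v - proj_W(v)) · u_1 = 0  (should be 0).
Check: (v - proj_W(v)) · u_2 = 0  (should be 0).
Result: proj_W(v) = (-96/107, 62/321, 382/321, -86/321).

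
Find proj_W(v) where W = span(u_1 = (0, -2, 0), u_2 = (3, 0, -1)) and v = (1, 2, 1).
proj_W(v) = (3/5, 2, -1/5)

Set up U = [u_1 | ... | u_2] ∈ R^(3×2). The projector onto W = col(U) is P = U (U^T U)^(-1) U^T.
Compute U^T U =
  [4, 0]
  [0, 10],
and U^T v = (-4, 2).
Solve U^T U · c = U^T v for the coefficients: c = (-1, 1/5). The projection is proj_W(v) = U c.
Check: (v - proj_W(v)) · u_1 = 0  (should be 0).
Check: (v - proj_W(v)) · u_2 = 0  (should be 0).
Result: proj_W(v) = (3/5, 2, -1/5).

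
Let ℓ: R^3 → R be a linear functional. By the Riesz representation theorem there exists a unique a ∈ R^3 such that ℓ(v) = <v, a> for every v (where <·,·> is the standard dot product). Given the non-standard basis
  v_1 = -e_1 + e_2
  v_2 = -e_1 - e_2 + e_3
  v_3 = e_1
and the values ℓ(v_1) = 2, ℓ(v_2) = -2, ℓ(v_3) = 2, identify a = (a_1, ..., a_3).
a = (2, 4, 4)

Write a = (a_1, ..., a_3) in the standard basis. For each basis vector v_i, ℓ(v_i) = <v_i, a> is a linear equation in the a_j's. Collect the n equations into a matrix system V a = ℓ, where row i of V is v_i (expressed in the standard basis). Since V is invertible (lower-triangular with 1s on the diagonal, up to permutation), solve by back-substitution:
  V =
[[-1, 1, 0],
 [-1, -1, 1],
 [1, 0, 0]]
  V a = (2, -2, 2)
Solving gives a = (2, 4, 4).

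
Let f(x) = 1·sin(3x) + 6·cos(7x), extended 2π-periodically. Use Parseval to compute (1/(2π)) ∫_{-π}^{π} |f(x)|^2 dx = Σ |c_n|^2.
Σ |c_n|^2 = 37/2

Expand |f|^2 and use orthogonality of {sin(nx), cos(mx)} on [-π, π]:
  ∫_{-π}^{π} sin(nx)^2 dx = π, ∫ cos(mx)^2 dx = π, and cross terms integrate to 0.
So ∫_{-π}^{π} f(x)^2 dx = 1^2 · π + 6^2 · π = (1 + 36)π.
Divide by 2π: (1 + 36)/2 = 37/2.
By Parseval, this equals Σ |c_n|^2.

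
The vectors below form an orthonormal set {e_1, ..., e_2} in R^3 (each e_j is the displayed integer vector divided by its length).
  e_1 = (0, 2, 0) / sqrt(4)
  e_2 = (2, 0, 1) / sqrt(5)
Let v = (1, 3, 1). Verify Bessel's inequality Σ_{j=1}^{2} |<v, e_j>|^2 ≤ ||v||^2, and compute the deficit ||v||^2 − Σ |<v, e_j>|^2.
Σ |<v, e_j>|^2 = 54/5; ||v||^2 = 11; deficit = 1/5

Write each e_j = u_j / sqrt(<u_j, u_j>) where u_j is the displayed integer vector. Then <v, e_j> = <v, u_j> / sqrt(<u_j, u_j>), so |<v, e_j>|^2 = <v, u_j>^2 / <u_j, u_j>.
Coefficients: <v, e_1> = 6/sqrt(4), <v, e_2> = 3/sqrt(5).
Square and sum: Σ |<v, e_j>|^2 = 54/5.
Compute ||v||^2 = v·v = 11.
Deficit = 11 − 54/5 = 1/5 ≥ 0, confirming Bessel's inequality. (The deficit equals ||v − Σ <v,e_j> e_j||^2, the squared distance from v to span{e_j}.)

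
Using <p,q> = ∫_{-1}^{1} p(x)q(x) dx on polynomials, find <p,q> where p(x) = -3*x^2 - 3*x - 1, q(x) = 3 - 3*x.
<p,q> = -6

Expand the product: p(x)·q(x) = 9*x^3 - 6*x - 3.
∫_{-1}^{1} of each monomial x^k gives [2/(k+1) if k even, 0 if k odd]. Integrating term-by-term (or equivalently evaluating the antiderivative F(x) = 9*x^4/4 - 3*x^2 - 3*x at the endpoints):
  F(1) − F(−1) = -15/4 − (9/4) = -6.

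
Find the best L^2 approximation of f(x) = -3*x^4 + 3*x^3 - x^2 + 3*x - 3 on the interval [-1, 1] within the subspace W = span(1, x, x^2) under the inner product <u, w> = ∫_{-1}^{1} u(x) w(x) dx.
g(x) = -25*x^2/7 + 24*x/5 - 96/35

The best approximation g ∈ W is the orthogonal projection of f onto W. Writing g = a_0 + a_1 x + a_2 x^2, the coefficients solve the normal equations G · a = b where
  G_{ij} = <φ_i, φ_j> and b_i = <f, φ_i>, with φ_0 = 1, φ_1 = x, φ_2 = x^2.
G =
  [2, 0, 2/3]
  [0, 2/3, 0]
  [2/3, 0, 2/5],
b = (-118/15, 16/5, -114/35).
Solving gives a_0 = -96/35, a_1 = 24/5, a_2 = -25/7, so
  g(x) = -25*x^2/7 + 24*x/5 - 96/35.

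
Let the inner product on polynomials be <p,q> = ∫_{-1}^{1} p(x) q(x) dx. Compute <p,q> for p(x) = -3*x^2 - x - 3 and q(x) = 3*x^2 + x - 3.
<p,q> = 206/15

Expand the product: p(x)·q(x) = -9*x^4 - 6*x^3 - x^2 + 9.
∫_{-1}^{1} of each monomial x^k gives [2/(k+1) if k even, 0 if k odd]. Integrating term-by-term (or equivalently evaluating the antiderivative F(x) = -9*x^5/5 - 3*x^4/2 - x^3/3 + 9*x at the endpoints):
  F(1) − F(−1) = 161/30 − (-251/30) = 206/15.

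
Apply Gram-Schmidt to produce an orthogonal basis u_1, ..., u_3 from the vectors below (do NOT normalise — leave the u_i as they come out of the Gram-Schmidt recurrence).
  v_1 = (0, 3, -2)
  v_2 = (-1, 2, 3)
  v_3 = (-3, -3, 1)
Orthogonal basis:
  u_1 = (0, 3, -2)
  u_2 = (-1, 2, 3)
  u_3 = (-3, -6/13, -9/13)

Apply the Gram-Schmidt recurrence
  u_1 = v_1
  u_i = v_i − Σ_{j<i} ((v_i · u_j) / (u_j · u_j)) · u_j.

Step by step this gives:
  u_1 = (0, 3, -2)
  u_2 = (-1, 2, 3)
  u_3 = (-3, -6/13, -9/13)

Orthogonality check:
  u_2 · u_1 = 0 (should be 0)
  u_3 · u_1 = 0 (should be 0)
  u_3 · u_2 = 0 (should be 0)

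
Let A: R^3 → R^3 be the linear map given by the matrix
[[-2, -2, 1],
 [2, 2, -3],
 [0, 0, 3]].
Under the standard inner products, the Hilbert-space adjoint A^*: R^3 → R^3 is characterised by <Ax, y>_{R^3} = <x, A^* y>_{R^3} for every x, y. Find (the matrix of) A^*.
A^* = A^T =
[[-2, 2, 0],
 [-2, 2, 0],
 [1, -3, 3]]

For real matrices with standard dot products, the defining identity <Ax, y> = <x, A^* y> gives (Ax)^T y = x^T (A^*) y, i.e. x^T A^T y = x^T (A^*) y. Since this holds for all x, y, we must have A^* = A^T. Therefore
A^* =
[[-2, 2, 0],
 [-2, 2, 0],
 [1, -3, 3]].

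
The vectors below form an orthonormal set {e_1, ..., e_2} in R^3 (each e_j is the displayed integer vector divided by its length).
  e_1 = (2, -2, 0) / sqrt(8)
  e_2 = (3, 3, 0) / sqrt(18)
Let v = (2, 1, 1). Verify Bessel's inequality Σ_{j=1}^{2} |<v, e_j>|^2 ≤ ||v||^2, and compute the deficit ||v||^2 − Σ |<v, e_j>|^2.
Σ |<v, e_j>|^2 = 5; ||v||^2 = 6; deficit = 1

Write each e_j = u_j / sqrt(<u_j, u_j>) where u_j is the displayed integer vector. Then <v, e_j> = <v, u_j> / sqrt(<u_j, u_j>), so |<v, e_j>|^2 = <v, u_j>^2 / <u_j, u_j>.
Coefficients: <v, e_1> = 2/sqrt(8), <v, e_2> = 9/sqrt(18).
Square and sum: Σ |<v, e_j>|^2 = 5.
Compute ||v||^2 = v·v = 6.
Deficit = 6 − 5 = 1 ≥ 0, confirming Bessel's inequality. (The deficit equals ||v − Σ <v,e_j> e_j||^2, the squared distance from v to span{e_j}.)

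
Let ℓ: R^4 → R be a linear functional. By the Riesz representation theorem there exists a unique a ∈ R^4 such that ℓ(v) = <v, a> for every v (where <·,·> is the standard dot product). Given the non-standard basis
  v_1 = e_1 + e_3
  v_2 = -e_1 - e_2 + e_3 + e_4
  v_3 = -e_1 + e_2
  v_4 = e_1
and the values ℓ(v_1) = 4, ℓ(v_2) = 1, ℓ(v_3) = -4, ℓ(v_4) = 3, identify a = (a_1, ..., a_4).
a = (3, -1, 1, 2)

Write a = (a_1, ..., a_4) in the standard basis. For each basis vector v_i, ℓ(v_i) = <v_i, a> is a linear equation in the a_j's. Collect the n equations into a matrix system V a = ℓ, where row i of V is v_i (expressed in the standard basis). Since V is invertible (lower-triangular with 1s on the diagonal, up to permutation), solve by back-substitution:
  V =
[[1, 0, 1, 0],
 [-1, -1, 1, 1],
 [-1, 1, 0, 0],
 [1, 0, 0, 0]]
  V a = (4, 1, -4, 3)
Solving gives a = (3, -1, 1, 2).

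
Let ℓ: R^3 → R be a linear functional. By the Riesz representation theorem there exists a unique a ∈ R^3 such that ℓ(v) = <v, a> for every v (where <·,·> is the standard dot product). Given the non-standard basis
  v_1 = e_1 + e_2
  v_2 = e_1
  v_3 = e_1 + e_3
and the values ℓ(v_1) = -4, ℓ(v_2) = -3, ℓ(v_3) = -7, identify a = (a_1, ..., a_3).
a = (-3, -1, -4)

Write a = (a_1, ..., a_3) in the standard basis. For each basis vector v_i, ℓ(v_i) = <v_i, a> is a linear equation in the a_j's. Collect the n equations into a matrix system V a = ℓ, where row i of V is v_i (expressed in the standard basis). Since V is invertible (lower-triangular with 1s on the diagonal, up to permutation), solve by back-substitution:
  V =
[[1, 1, 0],
 [1, 0, 0],
 [1, 0, 1]]
  V a = (-4, -3, -7)
Solving gives a = (-3, -1, -4).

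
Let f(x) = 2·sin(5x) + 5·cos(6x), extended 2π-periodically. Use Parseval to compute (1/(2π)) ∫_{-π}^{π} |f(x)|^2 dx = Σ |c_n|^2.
Σ |c_n|^2 = 29/2

Expand |f|^2 and use orthogonality of {sin(nx), cos(mx)} on [-π, π]:
  ∫_{-π}^{π} sin(nx)^2 dx = π, ∫ cos(mx)^2 dx = π, and cross terms integrate to 0.
So ∫_{-π}^{π} f(x)^2 dx = 2^2 · π + 5^2 · π = (4 + 25)π.
Divide by 2π: (4 + 25)/2 = 29/2.
By Parseval, this equals Σ |c_n|^2.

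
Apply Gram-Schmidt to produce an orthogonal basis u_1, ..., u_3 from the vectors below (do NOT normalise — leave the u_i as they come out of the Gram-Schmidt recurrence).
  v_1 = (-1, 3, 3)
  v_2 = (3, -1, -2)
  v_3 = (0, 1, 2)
Orthogonal basis:
  u_1 = (-1, 3, 3)
  u_2 = (45/19, 17/19, -2/19)
  u_3 = (27/122, -63/122, 36/61)

Apply the Gram-Schmidt recurrence
  u_1 = v_1
  u_i = v_i − Σ_{j<i} ((v_i · u_j) / (u_j · u_j)) · u_j.

Step by step this gives:
  u_1 = (-1, 3, 3)
  u_2 = (45/19, 17/19, -2/19)
  u_3 = (27/122, -63/122, 36/61)

Orthogonality check:
  u_2 · u_1 = 0 (should be 0)
  u_3 · u_1 = 0 (should be 0)
  u_3 · u_2 = 0 (should be 0)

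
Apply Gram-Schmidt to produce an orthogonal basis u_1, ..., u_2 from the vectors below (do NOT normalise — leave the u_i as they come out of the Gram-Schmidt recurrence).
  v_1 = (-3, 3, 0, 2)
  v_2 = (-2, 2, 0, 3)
Orthogonal basis:
  u_1 = (-3, 3, 0, 2)
  u_2 = (5/11, -5/11, 0, 15/11)

Apply the Gram-Schmidt recurrence
  u_1 = v_1
  u_i = v_i − Σ_{j<i} ((v_i · u_j) / (u_j · u_j)) · u_j.

Step by step this gives:
  u_1 = (-3, 3, 0, 2)
  u_2 = (5/11, -5/11, 0, 15/11)

Orthogonality check:
  u_2 · u_1 = 0 (should be 0)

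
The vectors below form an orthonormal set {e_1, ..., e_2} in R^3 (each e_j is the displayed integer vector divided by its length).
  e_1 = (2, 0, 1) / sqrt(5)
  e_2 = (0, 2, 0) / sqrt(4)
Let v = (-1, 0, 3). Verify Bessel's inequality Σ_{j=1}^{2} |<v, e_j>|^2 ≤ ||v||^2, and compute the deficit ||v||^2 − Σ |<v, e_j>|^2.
Σ |<v, e_j>|^2 = 1/5; ||v||^2 = 10; deficit = 49/5

Write each e_j = u_j / sqrt(<u_j, u_j>) where u_j is the displayed integer vector. Then <v, e_j> = <v, u_j> / sqrt(<u_j, u_j>), so |<v, e_j>|^2 = <v, u_j>^2 / <u_j, u_j>.
Coefficients: <v, e_1> = 1/sqrt(5), <v, e_2> = 0/sqrt(4).
Square and sum: Σ |<v, e_j>|^2 = 1/5.
Compute ||v||^2 = v·v = 10.
Deficit = 10 − 1/5 = 49/5 ≥ 0, confirming Bessel's inequality. (The deficit equals ||v − Σ <v,e_j> e_j||^2, the squared distance from v to span{e_j}.)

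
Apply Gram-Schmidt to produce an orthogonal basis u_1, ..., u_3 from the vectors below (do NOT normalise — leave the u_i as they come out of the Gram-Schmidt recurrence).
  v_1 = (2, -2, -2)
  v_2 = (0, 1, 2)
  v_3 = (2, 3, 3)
Orthogonal basis:
  u_1 = (2, -2, -2)
  u_2 = (1, 0, 1)
  u_3 = (5/6, 5/3, -5/6)

Apply the Gram-Schmidt recurrence
  u_1 = v_1
  u_i = v_i − Σ_{j<i} ((v_i · u_j) / (u_j · u_j)) · u_j.

Step by step this gives:
  u_1 = (2, -2, -2)
  u_2 = (1, 0, 1)
  u_3 = (5/6, 5/3, -5/6)

Orthogonality check:
  u_2 · u_1 = 0 (should be 0)
  u_3 · u_1 = 0 (should be 0)
  u_3 · u_2 = 0 (should be 0)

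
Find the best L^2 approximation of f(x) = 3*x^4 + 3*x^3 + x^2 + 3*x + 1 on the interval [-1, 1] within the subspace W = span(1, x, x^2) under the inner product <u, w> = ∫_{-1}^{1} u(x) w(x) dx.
g(x) = 25*x^2/7 + 24*x/5 + 26/35

The best approximation g ∈ W is the orthogonal projection of f onto W. Writing g = a_0 + a_1 x + a_2 x^2, the coefficients solve the normal equations G · a = b where
  G_{ij} = <φ_i, φ_j> and b_i = <f, φ_i>, with φ_0 = 1, φ_1 = x, φ_2 = x^2.
G =
  [2, 0, 2/3]
  [0, 2/3, 0]
  [2/3, 0, 2/5],
b = (58/15, 16/5, 202/105).
Solving gives a_0 = 26/35, a_1 = 24/5, a_2 = 25/7, so
  g(x) = 25*x^2/7 + 24*x/5 + 26/35.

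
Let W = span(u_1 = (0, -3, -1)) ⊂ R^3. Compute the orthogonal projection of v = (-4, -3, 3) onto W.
proj_W(v) = (0, -9/5, -3/5)

Set up U = [u_1 | ... | u_1] ∈ R^(3×1). The projector onto W = col(U) is P = U (U^T U)^(-1) U^T.
Compute U^T U =
  [10],
and U^T v = (6).
Solve U^T U · c = U^T v for the coefficients: c = (3/5). The projection is proj_W(v) = U c.
Check: (v - proj_W(v)) · u_1 = 0  (should be 0).
Result: proj_W(v) = (0, -9/5, -3/5).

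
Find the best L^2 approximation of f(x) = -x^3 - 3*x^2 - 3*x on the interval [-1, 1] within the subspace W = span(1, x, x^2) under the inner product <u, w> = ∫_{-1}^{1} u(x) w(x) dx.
g(x) = -3*x^2 - 18*x/5

The best approximation g ∈ W is the orthogonal projection of f onto W. Writing g = a_0 + a_1 x + a_2 x^2, the coefficients solve the normal equations G · a = b where
  G_{ij} = <φ_i, φ_j> and b_i = <f, φ_i>, with φ_0 = 1, φ_1 = x, φ_2 = x^2.
G =
  [2, 0, 2/3]
  [0, 2/3, 0]
  [2/3, 0, 2/5],
b = (-2, -12/5, -6/5).
Solving gives a_0 = 0, a_1 = -18/5, a_2 = -3, so
  g(x) = -3*x^2 - 18*x/5.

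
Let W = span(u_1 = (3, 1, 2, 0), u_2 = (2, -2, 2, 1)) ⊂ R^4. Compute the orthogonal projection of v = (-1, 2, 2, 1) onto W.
proj_W(v) = (65/118, 123/118, 9/59, -19/59)

Set up U = [u_1 | ... | u_2] ∈ R^(4×2). The projector onto W = col(U) is P = U (U^T U)^(-1) U^T.
Compute U^T U =
  [14, 8]
  [8, 13],
and U^T v = (3, -1).
Solve U^T U · c = U^T v for the coefficients: c = (47/118, -19/59). The projection is proj_W(v) = U c.
Check: (v - proj_W(v)) · u_1 = 0  (should be 0).
Check: (v - proj_W(v)) · u_2 = 0  (should be 0).
Result: proj_W(v) = (65/118, 123/118, 9/59, -19/59).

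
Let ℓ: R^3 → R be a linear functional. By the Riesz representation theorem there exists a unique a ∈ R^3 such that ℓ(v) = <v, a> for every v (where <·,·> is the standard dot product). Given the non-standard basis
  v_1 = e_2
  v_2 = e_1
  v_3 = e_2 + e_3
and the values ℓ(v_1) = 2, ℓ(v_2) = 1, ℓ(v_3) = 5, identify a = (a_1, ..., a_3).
a = (1, 2, 3)

Write a = (a_1, ..., a_3) in the standard basis. For each basis vector v_i, ℓ(v_i) = <v_i, a> is a linear equation in the a_j's. Collect the n equations into a matrix system V a = ℓ, where row i of V is v_i (expressed in the standard basis). Since V is invertible (lower-triangular with 1s on the diagonal, up to permutation), solve by back-substitution:
  V =
[[0, 1, 0],
 [1, 0, 0],
 [0, 1, 1]]
  V a = (2, 1, 5)
Solving gives a = (1, 2, 3).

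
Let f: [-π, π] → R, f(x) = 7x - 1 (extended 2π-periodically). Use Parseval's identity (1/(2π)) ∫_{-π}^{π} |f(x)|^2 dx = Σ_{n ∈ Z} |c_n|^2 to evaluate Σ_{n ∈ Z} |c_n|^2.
Σ |c_n|^2 = 49π^2/3 + 1

Expand and integrate term by term over [-π, π]:
  ∫ (7x)^2 dx = 49·(2π^3/3); ∫ 2·7·(-1)·x dx = 0 (odd integrand); ∫ (-1)^2 dx = 1·2π.
So (1/(2π)) ∫_{-π}^{π} (7x - 1)^2 dx = 49π^2/3 + 1 = 49π^2/3 + 1.
Parseval ⇒ Σ |c_n|^2 = 49π^2/3 + 1.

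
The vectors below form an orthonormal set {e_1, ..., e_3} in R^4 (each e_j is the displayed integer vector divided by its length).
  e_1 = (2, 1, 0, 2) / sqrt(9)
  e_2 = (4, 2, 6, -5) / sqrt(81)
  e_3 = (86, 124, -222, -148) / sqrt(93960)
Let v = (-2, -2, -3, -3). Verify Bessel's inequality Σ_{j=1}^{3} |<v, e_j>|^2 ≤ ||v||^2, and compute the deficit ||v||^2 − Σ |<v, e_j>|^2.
Σ |<v, e_j>|^2 = 1383/58; ||v||^2 = 26; deficit = 125/58

Write each e_j = u_j / sqrt(<u_j, u_j>) where u_j is the displayed integer vector. Then <v, e_j> = <v, u_j> / sqrt(<u_j, u_j>), so |<v, e_j>|^2 = <v, u_j>^2 / <u_j, u_j>.
Coefficients: <v, e_1> = -12/sqrt(9), <v, e_2> = -15/sqrt(81), <v, e_3> = 690/sqrt(93960).
Square and sum: Σ |<v, e_j>|^2 = 1383/58.
Compute ||v||^2 = v·v = 26.
Deficit = 26 − 1383/58 = 125/58 ≥ 0, confirming Bessel's inequality. (The deficit equals ||v − Σ <v,e_j> e_j||^2, the squared distance from v to span{e_j}.)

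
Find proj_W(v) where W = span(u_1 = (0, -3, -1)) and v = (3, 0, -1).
proj_W(v) = (0, -3/10, -1/10)

Set up U = [u_1 | ... | u_1] ∈ R^(3×1). The projector onto W = col(U) is P = U (U^T U)^(-1) U^T.
Compute U^T U =
  [10],
and U^T v = (1).
Solve U^T U · c = U^T v for the coefficients: c = (1/10). The projection is proj_W(v) = U c.
Check: (v - proj_W(v)) · u_1 = 0  (should be 0).
Result: proj_W(v) = (0, -3/10, -1/10).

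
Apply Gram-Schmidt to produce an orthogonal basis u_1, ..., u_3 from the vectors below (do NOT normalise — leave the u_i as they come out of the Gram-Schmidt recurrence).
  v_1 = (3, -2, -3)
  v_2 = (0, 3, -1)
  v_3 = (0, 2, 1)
Orthogonal basis:
  u_1 = (3, -2, -3)
  u_2 = (9/22, 30/11, -31/22)
  u_3 = (165/211, 45/211, 135/211)

Apply the Gram-Schmidt recurrence
  u_1 = v_1
  u_i = v_i − Σ_{j<i} ((v_i · u_j) / (u_j · u_j)) · u_j.

Step by step this gives:
  u_1 = (3, -2, -3)
  u_2 = (9/22, 30/11, -31/22)
  u_3 = (165/211, 45/211, 135/211)

Orthogonality check:
  u_2 · u_1 = 0 (should be 0)
  u_3 · u_1 = 0 (should be 0)
  u_3 · u_2 = 0 (should be 0)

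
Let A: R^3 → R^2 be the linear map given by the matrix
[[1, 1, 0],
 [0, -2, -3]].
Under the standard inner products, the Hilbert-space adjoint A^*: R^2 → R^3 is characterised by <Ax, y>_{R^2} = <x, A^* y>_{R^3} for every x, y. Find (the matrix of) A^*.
A^* = A^T =
[[1, 0],
 [1, -2],
 [0, -3]]

For real matrices with standard dot products, the defining identity <Ax, y> = <x, A^* y> gives (Ax)^T y = x^T (A^*) y, i.e. x^T A^T y = x^T (A^*) y. Since this holds for all x, y, we must have A^* = A^T. Therefore
A^* =
[[1, 0],
 [1, -2],
 [0, -3]].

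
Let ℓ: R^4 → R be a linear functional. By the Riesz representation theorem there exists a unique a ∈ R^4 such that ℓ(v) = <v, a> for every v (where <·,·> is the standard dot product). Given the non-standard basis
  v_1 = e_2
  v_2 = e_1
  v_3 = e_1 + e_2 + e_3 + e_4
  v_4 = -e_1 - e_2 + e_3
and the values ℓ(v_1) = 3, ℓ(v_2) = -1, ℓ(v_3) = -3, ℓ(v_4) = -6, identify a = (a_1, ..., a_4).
a = (-1, 3, -4, -1)

Write a = (a_1, ..., a_4) in the standard basis. For each basis vector v_i, ℓ(v_i) = <v_i, a> is a linear equation in the a_j's. Collect the n equations into a matrix system V a = ℓ, where row i of V is v_i (expressed in the standard basis). Since V is invertible (lower-triangular with 1s on the diagonal, up to permutation), solve by back-substitution:
  V =
[[0, 1, 0, 0],
 [1, 0, 0, 0],
 [1, 1, 1, 1],
 [-1, -1, 1, 0]]
  V a = (3, -1, -3, -6)
Solving gives a = (-1, 3, -4, -1).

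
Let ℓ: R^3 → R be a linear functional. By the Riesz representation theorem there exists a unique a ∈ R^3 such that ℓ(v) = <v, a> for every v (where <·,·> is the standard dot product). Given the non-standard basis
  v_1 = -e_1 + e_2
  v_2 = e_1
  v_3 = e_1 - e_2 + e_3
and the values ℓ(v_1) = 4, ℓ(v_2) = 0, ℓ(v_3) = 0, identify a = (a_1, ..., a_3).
a = (0, 4, 4)

Write a = (a_1, ..., a_3) in the standard basis. For each basis vector v_i, ℓ(v_i) = <v_i, a> is a linear equation in the a_j's. Collect the n equations into a matrix system V a = ℓ, where row i of V is v_i (expressed in the standard basis). Since V is invertible (lower-triangular with 1s on the diagonal, up to permutation), solve by back-substitution:
  V =
[[-1, 1, 0],
 [1, 0, 0],
 [1, -1, 1]]
  V a = (4, 0, 0)
Solving gives a = (0, 4, 4).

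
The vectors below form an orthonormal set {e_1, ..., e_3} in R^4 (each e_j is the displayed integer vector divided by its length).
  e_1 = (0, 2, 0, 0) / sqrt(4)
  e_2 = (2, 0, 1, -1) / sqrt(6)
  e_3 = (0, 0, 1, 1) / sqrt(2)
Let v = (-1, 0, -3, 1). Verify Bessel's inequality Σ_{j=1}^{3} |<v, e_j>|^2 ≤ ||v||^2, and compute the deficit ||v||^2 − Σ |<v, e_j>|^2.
Σ |<v, e_j>|^2 = 8; ||v||^2 = 11; deficit = 3

Write each e_j = u_j / sqrt(<u_j, u_j>) where u_j is the displayed integer vector. Then <v, e_j> = <v, u_j> / sqrt(<u_j, u_j>), so |<v, e_j>|^2 = <v, u_j>^2 / <u_j, u_j>.
Coefficients: <v, e_1> = 0/sqrt(4), <v, e_2> = -6/sqrt(6), <v, e_3> = -2/sqrt(2).
Square and sum: Σ |<v, e_j>|^2 = 8.
Compute ||v||^2 = v·v = 11.
Deficit = 11 − 8 = 3 ≥ 0, confirming Bessel's inequality. (The deficit equals ||v − Σ <v,e_j> e_j||^2, the squared distance from v to span{e_j}.)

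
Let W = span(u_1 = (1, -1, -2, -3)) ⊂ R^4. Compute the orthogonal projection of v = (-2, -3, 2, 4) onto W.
proj_W(v) = (-1, 1, 2, 3)

Set up U = [u_1 | ... | u_1] ∈ R^(4×1). The projector onto W = col(U) is P = U (U^T U)^(-1) U^T.
Compute U^T U =
  [15],
and U^T v = (-15).
Solve U^T U · c = U^T v for the coefficients: c = (-1). The projection is proj_W(v) = U c.
Check: (v - proj_W(v)) · u_1 = 0  (should be 0).
Result: proj_W(v) = (-1, 1, 2, 3).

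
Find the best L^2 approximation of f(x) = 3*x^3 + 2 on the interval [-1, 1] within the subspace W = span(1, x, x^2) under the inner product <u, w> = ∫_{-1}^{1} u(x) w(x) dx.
g(x) = 9*x/5 + 2

The best approximation g ∈ W is the orthogonal projection of f onto W. Writing g = a_0 + a_1 x + a_2 x^2, the coefficients solve the normal equations G · a = b where
  G_{ij} = <φ_i, φ_j> and b_i = <f, φ_i>, with φ_0 = 1, φ_1 = x, φ_2 = x^2.
G =
  [2, 0, 2/3]
  [0, 2/3, 0]
  [2/3, 0, 2/5],
b = (4, 6/5, 4/3).
Solving gives a_0 = 2, a_1 = 9/5, a_2 = 0, so
  g(x) = 9*x/5 + 2.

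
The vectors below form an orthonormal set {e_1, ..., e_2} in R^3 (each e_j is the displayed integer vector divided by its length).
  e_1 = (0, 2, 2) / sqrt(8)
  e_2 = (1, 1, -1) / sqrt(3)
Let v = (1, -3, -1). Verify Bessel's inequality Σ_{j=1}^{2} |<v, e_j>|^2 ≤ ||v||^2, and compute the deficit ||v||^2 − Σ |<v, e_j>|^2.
Σ |<v, e_j>|^2 = 25/3; ||v||^2 = 11; deficit = 8/3

Write each e_j = u_j / sqrt(<u_j, u_j>) where u_j is the displayed integer vector. Then <v, e_j> = <v, u_j> / sqrt(<u_j, u_j>), so |<v, e_j>|^2 = <v, u_j>^2 / <u_j, u_j>.
Coefficients: <v, e_1> = -8/sqrt(8), <v, e_2> = -1/sqrt(3).
Square and sum: Σ |<v, e_j>|^2 = 25/3.
Compute ||v||^2 = v·v = 11.
Deficit = 11 − 25/3 = 8/3 ≥ 0, confirming Bessel's inequality. (The deficit equals ||v − Σ <v,e_j> e_j||^2, the squared distance from v to span{e_j}.)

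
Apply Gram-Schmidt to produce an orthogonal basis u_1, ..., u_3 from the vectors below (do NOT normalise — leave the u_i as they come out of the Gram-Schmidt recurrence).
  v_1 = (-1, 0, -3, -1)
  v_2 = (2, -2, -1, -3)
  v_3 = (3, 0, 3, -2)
Orthogonal basis:
  u_1 = (-1, 0, -3, -1)
  u_2 = (26/11, -2, 1/11, -29/11)
  u_3 = (2/7, 139/91, 37/182, -163/182)

Apply the Gram-Schmidt recurrence
  u_1 = v_1
  u_i = v_i − Σ_{j<i} ((v_i · u_j) / (u_j · u_j)) · u_j.

Step by step this gives:
  u_1 = (-1, 0, -3, -1)
  u_2 = (26/11, -2, 1/11, -29/11)
  u_3 = (2/7, 139/91, 37/182, -163/182)

Orthogonality check:
  u_2 · u_1 = 0 (should be 0)
  u_3 · u_1 = 0 (should be 0)
  u_3 · u_2 = 0 (should be 0)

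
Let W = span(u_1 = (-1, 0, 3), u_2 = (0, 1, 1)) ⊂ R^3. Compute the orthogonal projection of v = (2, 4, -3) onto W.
proj_W(v) = (25/11, 43/11, -32/11)

Set up U = [u_1 | ... | u_2] ∈ R^(3×2). The projector onto W = col(U) is P = U (U^T U)^(-1) U^T.
Compute U^T U =
  [10, 3]
  [3, 2],
and U^T v = (-11, 1).
Solve U^T U · c = U^T v for the coefficients: c = (-25/11, 43/11). The projection is proj_W(v) = U c.
Check: (v - proj_W(v)) · u_1 = 0  (should be 0).
Check: (v - proj_W(v)) · u_2 = 0  (should be 0).
Result: proj_W(v) = (25/11, 43/11, -32/11).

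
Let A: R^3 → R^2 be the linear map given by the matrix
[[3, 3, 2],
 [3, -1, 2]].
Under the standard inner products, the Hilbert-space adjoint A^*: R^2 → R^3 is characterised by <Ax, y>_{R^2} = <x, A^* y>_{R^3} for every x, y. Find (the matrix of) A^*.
A^* = A^T =
[[3, 3],
 [3, -1],
 [2, 2]]

For real matrices with standard dot products, the defining identity <Ax, y> = <x, A^* y> gives (Ax)^T y = x^T (A^*) y, i.e. x^T A^T y = x^T (A^*) y. Since this holds for all x, y, we must have A^* = A^T. Therefore
A^* =
[[3, 3],
 [3, -1],
 [2, 2]].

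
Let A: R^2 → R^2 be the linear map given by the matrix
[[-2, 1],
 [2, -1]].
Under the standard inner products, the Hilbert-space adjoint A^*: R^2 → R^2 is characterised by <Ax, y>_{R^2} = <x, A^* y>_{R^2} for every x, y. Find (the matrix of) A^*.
A^* = A^T =
[[-2, 2],
 [1, -1]]

For real matrices with standard dot products, the defining identity <Ax, y> = <x, A^* y> gives (Ax)^T y = x^T (A^*) y, i.e. x^T A^T y = x^T (A^*) y. Since this holds for all x, y, we must have A^* = A^T. Therefore
A^* =
[[-2, 2],
 [1, -1]].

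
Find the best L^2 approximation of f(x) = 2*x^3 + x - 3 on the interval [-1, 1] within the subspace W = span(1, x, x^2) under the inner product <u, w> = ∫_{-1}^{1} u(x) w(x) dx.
g(x) = 11*x/5 - 3

The best approximation g ∈ W is the orthogonal projection of f onto W. Writing g = a_0 + a_1 x + a_2 x^2, the coefficients solve the normal equations G · a = b where
  G_{ij} = <φ_i, φ_j> and b_i = <f, φ_i>, with φ_0 = 1, φ_1 = x, φ_2 = x^2.
G =
  [2, 0, 2/3]
  [0, 2/3, 0]
  [2/3, 0, 2/5],
b = (-6, 22/15, -2).
Solving gives a_0 = -3, a_1 = 11/5, a_2 = 0, so
  g(x) = 11*x/5 - 3.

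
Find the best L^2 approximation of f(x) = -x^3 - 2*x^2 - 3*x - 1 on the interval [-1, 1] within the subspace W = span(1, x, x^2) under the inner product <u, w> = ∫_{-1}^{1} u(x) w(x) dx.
g(x) = -2*x^2 - 18*x/5 - 1

The best approximation g ∈ W is the orthogonal projection of f onto W. Writing g = a_0 + a_1 x + a_2 x^2, the coefficients solve the normal equations G · a = b where
  G_{ij} = <φ_i, φ_j> and b_i = <f, φ_i>, with φ_0 = 1, φ_1 = x, φ_2 = x^2.
G =
  [2, 0, 2/3]
  [0, 2/3, 0]
  [2/3, 0, 2/5],
b = (-10/3, -12/5, -22/15).
Solving gives a_0 = -1, a_1 = -18/5, a_2 = -2, so
  g(x) = -2*x^2 - 18*x/5 - 1.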